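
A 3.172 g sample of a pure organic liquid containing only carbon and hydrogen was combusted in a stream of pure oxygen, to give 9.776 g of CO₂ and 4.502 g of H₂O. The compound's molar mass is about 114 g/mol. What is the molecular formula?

mol C = 9.776 g CO₂ ÷ 44.009 g/mol = 0.22214 mol
mol H = 2 × 4.502 g H₂O ÷ 18.015 g/mol = 0.49981 mol
Divide by the smallest (0.22214 mol): C 1.000, H 2.250
Multiplying each by 4 gives whole numbers: C 4.00, H 9.00
Empirical formula: C4H9
Empirical-formula mass = 57.12 g/mol; 114 ÷ 57.12 ≈ 2, so the molecular formula is C8H18.

C8H18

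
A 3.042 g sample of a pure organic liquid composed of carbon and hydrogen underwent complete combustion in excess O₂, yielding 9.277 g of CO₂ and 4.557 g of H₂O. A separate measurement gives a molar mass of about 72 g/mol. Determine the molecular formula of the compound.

C5H12

mol C = 9.277 g CO₂ ÷ 44.009 g/mol = 0.21080 mol
mol H = 2 × 4.557 g H₂O ÷ 18.015 g/mol = 0.50591 mol
Divide by the smallest (0.21080 mol): C 1.000, H 2.400
Multiplying each by 5 gives whole numbers: C 5.00, H 12.00
Empirical formula: C5H12
Empirical-formula mass = 72.15 g/mol; 72 ÷ 72.15 ≈ 1, so the molecular formula is C5H12.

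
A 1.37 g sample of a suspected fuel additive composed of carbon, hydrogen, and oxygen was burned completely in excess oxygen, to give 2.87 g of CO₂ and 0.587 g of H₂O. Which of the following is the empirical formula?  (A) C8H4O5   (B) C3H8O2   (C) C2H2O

(C) C2H2O

mol C = 2.87 g CO₂ ÷ 44.009 g/mol = 0.06521 mol
mol H = 2 × 0.587 g H₂O ÷ 18.015 g/mol = 0.06517 mol
mass O = 1.37 − (0.7833 + 0.06569) = 0.5210 g → mol O = 0.5210 ÷ 15.999 = 0.03257 mol
Divide by the smallest (0.03257 mol): C 2.003, H 2.001, O 1.000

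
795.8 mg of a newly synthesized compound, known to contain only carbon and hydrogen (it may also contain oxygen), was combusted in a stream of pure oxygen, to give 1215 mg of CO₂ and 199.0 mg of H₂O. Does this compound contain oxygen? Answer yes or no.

mol C = 1.215 g CO₂ ÷ 44.009 g/mol = 0.027608 mol
mol H = 2 × 0.1990 g H₂O ÷ 18.015 g/mol = 0.022093 mol
C and H account for only 0.35387 g of the 0.7958 g sample; the remaining 0.44193 g must be oxygen.

yes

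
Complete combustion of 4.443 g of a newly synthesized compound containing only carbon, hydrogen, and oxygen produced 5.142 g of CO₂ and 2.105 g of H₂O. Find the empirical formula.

mol C = 5.142 g CO₂ ÷ 44.009 g/mol = 0.11684 mol
mol H = 2 × 2.105 g H₂O ÷ 18.015 g/mol = 0.23369 mol
mass O = 4.443 − (1.4034 + 0.23556) = 2.8041 g → mol O = 2.8041 ÷ 15.999 = 0.17527 mol
Divide by the smallest (0.11684 mol): C 1.000, H 2.000, O 1.500
Multiplying each by 2 gives whole numbers: C 2.00, H 4.00, O 3.00

C2H4O3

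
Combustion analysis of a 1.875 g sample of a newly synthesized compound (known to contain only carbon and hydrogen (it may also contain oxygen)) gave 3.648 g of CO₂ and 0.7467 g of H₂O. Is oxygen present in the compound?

mol C = 3.648 g CO₂ ÷ 44.009 g/mol = 0.082892 mol
mol H = 2 × 0.7467 g H₂O ÷ 18.015 g/mol = 0.082898 mol
C and H account for only 1.0792 g of the 1.875 g sample; the remaining 0.79582 g must be oxygen.

yes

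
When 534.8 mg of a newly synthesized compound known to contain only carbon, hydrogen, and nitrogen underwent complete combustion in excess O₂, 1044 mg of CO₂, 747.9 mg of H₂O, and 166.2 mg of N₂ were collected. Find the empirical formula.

mol C = 1.044 g CO₂ ÷ 44.009 g/mol = 0.023722 mol
mol H = 2 × 0.7479 g H₂O ÷ 18.015 g/mol = 0.083031 mol
mol N = 2 × 0.1662 g N₂ ÷ 28.014 g/mol = 0.011865 mol
Divide by the smallest (0.011865 mol): C 1.999, H 6.998, N 1.000

C2H7N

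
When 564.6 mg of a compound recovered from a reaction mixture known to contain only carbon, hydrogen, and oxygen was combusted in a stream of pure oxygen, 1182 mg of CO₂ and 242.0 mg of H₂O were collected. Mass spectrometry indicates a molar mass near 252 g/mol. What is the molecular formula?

mol C = 1.182 g CO₂ ÷ 44.009 g/mol = 0.026858 mol
mol H = 2 × 0.2420 g H₂O ÷ 18.015 g/mol = 0.026867 mol
mass O = 0.5646 − (0.32259 + 0.027081) = 0.21493 g → mol O = 0.21493 ÷ 15.999 = 0.013434 mol
Divide by the smallest (0.013434 mol): C 1.999, H 2.000, O 1.000
Empirical formula: C2H2O
Empirical-formula mass = 42.04 g/mol; 252 ÷ 42.04 ≈ 6, so the molecular formula is C12H12O6.

C12H12O6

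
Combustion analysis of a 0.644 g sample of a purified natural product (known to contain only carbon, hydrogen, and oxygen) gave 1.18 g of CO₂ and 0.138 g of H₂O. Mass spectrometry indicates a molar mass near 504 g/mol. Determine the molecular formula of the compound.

mol C = 1.18 g CO₂ ÷ 44.009 g/mol = 0.02681 mol
mol H = 2 × 0.138 g H₂O ÷ 18.015 g/mol = 0.01532 mol
mass O = 0.644 − (0.3220 + 0.01544) = 0.3065 g → mol O = 0.3065 ÷ 15.999 = 0.01916 mol
Divide by the smallest (0.01532 mol): C 1.750, H 1.000, O 1.250
Multiplying each by 4 gives whole numbers: C 7.00, H 4.00, O 5.00
Empirical formula: C7H4O5
Empirical-formula mass = 168.10 g/mol; 504 ÷ 168.10 ≈ 3, so the molecular formula is C21H12O15.

C21H12O15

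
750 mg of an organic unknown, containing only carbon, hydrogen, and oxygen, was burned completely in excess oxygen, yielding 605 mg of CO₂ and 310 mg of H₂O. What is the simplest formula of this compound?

mol C = 0.605 g CO₂ ÷ 44.009 g/mol = 0.01375 mol
mol H = 2 × 0.310 g H₂O ÷ 18.015 g/mol = 0.03442 mol
mass O = 0.750 − (0.1651 + 0.03469) = 0.5502 g → mol O = 0.5502 ÷ 15.999 = 0.03439 mol
Divide by the smallest (0.01375 mol): C 1.000, H 2.503, O 2.502
Multiplying each by 2 gives whole numbers: C 2.00, H 5.01, O 5.00

C2H5O5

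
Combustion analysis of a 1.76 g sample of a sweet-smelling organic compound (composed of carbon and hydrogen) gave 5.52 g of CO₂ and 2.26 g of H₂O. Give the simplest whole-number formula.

CH2

mol C = 5.52 g CO₂ ÷ 44.009 g/mol = 0.1254 mol
mol H = 2 × 2.26 g H₂O ÷ 18.015 g/mol = 0.2509 mol
Divide by the smallest (0.1254 mol): C 1.000, H 2.000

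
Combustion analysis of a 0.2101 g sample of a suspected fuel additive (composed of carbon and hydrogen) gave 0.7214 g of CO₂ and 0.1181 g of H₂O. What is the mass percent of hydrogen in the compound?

mol C = 0.7214 g CO₂ ÷ 44.009 g/mol = 0.016392 mol
mol H = 2 × 0.1181 g H₂O ÷ 18.015 g/mol = 0.013111 mol
mass % H = 0.013216 g ÷ 0.2101 g × 100%

6.29%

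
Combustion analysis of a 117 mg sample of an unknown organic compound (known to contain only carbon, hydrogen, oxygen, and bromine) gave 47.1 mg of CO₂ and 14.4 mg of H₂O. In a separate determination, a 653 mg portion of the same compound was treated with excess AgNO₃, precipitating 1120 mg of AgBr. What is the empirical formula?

mol C = 0.0471 g CO₂ ÷ 44.009 g/mol = 0.001070 mol
mol H = 2 × 0.0144 g H₂O ÷ 18.015 g/mol = 0.001599 mol
From the AgBr data: mol Br per gram of compound = (1.12 ÷ 187.772) ÷ 0.653 = 0.009134 mol/g, so in the 0.117 g combustion sample mol Br = 0.001069 mol
mass O = 0.117 − (0.01285 + 0.001611 + 0.08539) = 0.01714 g → mol O = 0.01714 ÷ 15.999 = 0.001071 mol
Divide by the smallest (0.001069 mol): C 1.001, H 1.496, Br 1.000, O 1.002
Multiplying each by 2 gives whole numbers: C 2.00, H 2.99, Br 2.00, O 2.00

C2H3Br2O2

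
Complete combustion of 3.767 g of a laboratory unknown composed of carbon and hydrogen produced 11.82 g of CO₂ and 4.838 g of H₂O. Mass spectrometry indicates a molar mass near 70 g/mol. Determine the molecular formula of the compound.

mol C = 11.82 g CO₂ ÷ 44.009 g/mol = 0.26858 mol
mol H = 2 × 4.838 g H₂O ÷ 18.015 g/mol = 0.53711 mol
Divide by the smallest (0.26858 mol): C 1.000, H 2.000
Empirical formula: CH2
Empirical-formula mass = 14.03 g/mol; 70 ÷ 14.03 ≈ 5, so the molecular formula is C5H10.

C5H10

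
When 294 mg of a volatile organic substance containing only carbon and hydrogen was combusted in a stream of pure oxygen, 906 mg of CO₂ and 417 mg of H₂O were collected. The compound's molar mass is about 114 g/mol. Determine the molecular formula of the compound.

C8H18

mol C = 0.906 g CO₂ ÷ 44.009 g/mol = 0.02059 mol
mol H = 2 × 0.417 g H₂O ÷ 18.015 g/mol = 0.04629 mol
Divide by the smallest (0.02059 mol): C 1.000, H 2.249
Multiplying each by 4 gives whole numbers: C 4.00, H 9.00
Empirical formula: C4H9
Empirical-formula mass = 57.12 g/mol; 114 ÷ 57.12 ≈ 2, so the molecular formula is C8H18.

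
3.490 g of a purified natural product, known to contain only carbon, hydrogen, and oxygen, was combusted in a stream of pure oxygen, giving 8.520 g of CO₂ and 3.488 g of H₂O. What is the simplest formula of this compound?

mol C = 8.520 g CO₂ ÷ 44.009 g/mol = 0.19360 mol
mol H = 2 × 3.488 g H₂O ÷ 18.015 g/mol = 0.38723 mol
mass O = 3.490 − (2.3253 + 0.39033) = 0.77438 g → mol O = 0.77438 ÷ 15.999 = 0.048402 mol
Divide by the smallest (0.048402 mol): C 4.000, H 8.000, O 1.000

C4H8O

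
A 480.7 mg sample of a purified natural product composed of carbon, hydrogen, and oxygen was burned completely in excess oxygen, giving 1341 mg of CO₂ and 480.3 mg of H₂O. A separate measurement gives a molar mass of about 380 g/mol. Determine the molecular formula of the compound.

C24H42O3

mol C = 1.341 g CO₂ ÷ 44.009 g/mol = 0.030471 mol
mol H = 2 × 0.4803 g H₂O ÷ 18.015 g/mol = 0.053322 mol
mass O = 0.4807 − (0.36599 + 0.053749) = 0.060964 g → mol O = 0.060964 ÷ 15.999 = 0.0038105 mol
Divide by the smallest (0.0038105 mol): C 7.997, H 13.994, O 1.000
Empirical formula: C8H14O
Empirical-formula mass = 126.20 g/mol; 380 ÷ 126.20 ≈ 3, so the molecular formula is C24H42O3.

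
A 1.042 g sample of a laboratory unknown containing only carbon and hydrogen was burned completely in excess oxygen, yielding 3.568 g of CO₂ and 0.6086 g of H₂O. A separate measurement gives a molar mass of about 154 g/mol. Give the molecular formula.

mol C = 3.568 g CO₂ ÷ 44.009 g/mol = 0.081074 mol
mol H = 2 × 0.6086 g H₂O ÷ 18.015 g/mol = 0.067566 mol
Divide by the smallest (0.067566 mol): C 1.200, H 1.000
Multiplying each by 5 gives whole numbers: C 6.00, H 5.00
Empirical formula: C6H5
Empirical-formula mass = 77.11 g/mol; 154 ÷ 77.11 ≈ 2, so the molecular formula is C12H10.

C12H10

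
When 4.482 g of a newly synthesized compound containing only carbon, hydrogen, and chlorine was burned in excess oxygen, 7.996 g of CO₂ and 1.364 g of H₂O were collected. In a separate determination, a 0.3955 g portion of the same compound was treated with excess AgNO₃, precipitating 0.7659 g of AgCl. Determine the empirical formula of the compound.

mol C = 7.996 g CO₂ ÷ 44.009 g/mol = 0.18169 mol
mol H = 2 × 1.364 g H₂O ÷ 18.015 g/mol = 0.15143 mol
From the AgCl data: mol Cl per gram of compound = (0.7659 ÷ 143.318) ÷ 0.3955 = 0.013512 mol/g, so in the 4.482 g combustion sample mol Cl = 0.060562 mol
Divide by the smallest (0.060562 mol): C 3.000, H 2.500, Cl 1.000
Multiplying each by 2 gives whole numbers: C 6.00, H 5.00, Cl 2.00

C6H5Cl2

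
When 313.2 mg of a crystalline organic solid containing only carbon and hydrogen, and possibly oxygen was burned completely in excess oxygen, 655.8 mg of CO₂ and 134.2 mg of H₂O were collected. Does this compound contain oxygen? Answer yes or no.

mol C = 0.6558 g CO₂ ÷ 44.009 g/mol = 0.014901 mol
mol H = 2 × 0.1342 g H₂O ÷ 18.015 g/mol = 0.014899 mol
C and H account for only 0.19400 g of the 0.3132 g sample; the remaining 0.11920 g must be oxygen.

yes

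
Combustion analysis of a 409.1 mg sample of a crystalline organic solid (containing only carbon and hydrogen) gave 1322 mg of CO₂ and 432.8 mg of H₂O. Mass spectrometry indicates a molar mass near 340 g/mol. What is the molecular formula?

mol C = 1.322 g CO₂ ÷ 44.009 g/mol = 0.030039 mol
mol H = 2 × 0.4328 g H₂O ÷ 18.015 g/mol = 0.048049 mol
Divide by the smallest (0.030039 mol): C 1.000, H 1.600
Multiplying each by 5 gives whole numbers: C 5.00, H 8.00
Empirical formula: C5H8
Empirical-formula mass = 68.12 g/mol; 340 ÷ 68.12 ≈ 5, so the molecular formula is C25H40.

C25H40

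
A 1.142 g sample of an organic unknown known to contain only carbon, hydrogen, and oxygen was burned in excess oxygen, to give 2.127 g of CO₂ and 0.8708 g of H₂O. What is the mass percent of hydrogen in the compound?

mol C = 2.127 g CO₂ ÷ 44.009 g/mol = 0.048331 mol
mol H = 2 × 0.8708 g H₂O ÷ 18.015 g/mol = 0.096675 mol
mass O = 1.142 − (0.58050 + 0.097448) = 0.46405 g → mol O = 0.46405 ÷ 15.999 = 0.029005 mol
mass % H = 0.097448 g ÷ 1.142 g × 100%

8.53%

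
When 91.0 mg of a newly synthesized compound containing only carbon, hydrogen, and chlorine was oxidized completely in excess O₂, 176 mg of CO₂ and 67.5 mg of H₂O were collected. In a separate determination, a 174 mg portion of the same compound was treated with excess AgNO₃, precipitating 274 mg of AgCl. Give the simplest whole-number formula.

mol C = 0.176 g CO₂ ÷ 44.009 g/mol = 0.003999 mol
mol H = 2 × 0.0675 g H₂O ÷ 18.015 g/mol = 0.007494 mol
From the AgCl data: mol Cl per gram of compound = (0.274 ÷ 143.318) ÷ 0.174 = 0.01099 mol/g, so in the 0.0910 g combustion sample mol Cl = 0.0009999 mol
Divide by the smallest (0.0009999 mol): C 4.000, H 7.495, Cl 1.000
Multiplying each by 2 gives whole numbers: C 8.00, H 14.99, Cl 2.00

C8H15Cl2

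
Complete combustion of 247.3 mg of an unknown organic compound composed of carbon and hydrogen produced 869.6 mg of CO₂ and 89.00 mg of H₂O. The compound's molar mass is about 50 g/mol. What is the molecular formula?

C4H2

mol C = 0.8696 g CO₂ ÷ 44.009 g/mol = 0.019760 mol
mol H = 2 × 0.08900 g H₂O ÷ 18.015 g/mol = 0.0098807 mol
Divide by the smallest (0.0098807 mol): C 2.000, H 1.000
Empirical formula: C2H
Empirical-formula mass = 25.03 g/mol; 50 ÷ 25.03 ≈ 2, so the molecular formula is C4H2.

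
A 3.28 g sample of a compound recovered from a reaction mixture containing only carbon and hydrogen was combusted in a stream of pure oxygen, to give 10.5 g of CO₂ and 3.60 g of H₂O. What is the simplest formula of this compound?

mol C = 10.5 g CO₂ ÷ 44.009 g/mol = 0.2386 mol
mol H = 2 × 3.60 g H₂O ÷ 18.015 g/mol = 0.3997 mol
Divide by the smallest (0.2386 mol): C 1.000, H 1.675
Multiplying each by 3 gives whole numbers: C 3.00, H 5.03

C3H5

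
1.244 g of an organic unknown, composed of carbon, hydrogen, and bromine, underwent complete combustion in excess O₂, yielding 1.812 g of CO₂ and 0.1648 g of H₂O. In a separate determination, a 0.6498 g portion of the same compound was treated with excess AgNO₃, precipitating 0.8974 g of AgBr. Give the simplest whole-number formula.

mol C = 1.812 g CO₂ ÷ 44.009 g/mol = 0.041173 mol
mol H = 2 × 0.1648 g H₂O ÷ 18.015 g/mol = 0.018296 mol
From the AgBr data: mol Br per gram of compound = (0.8974 ÷ 187.772) ÷ 0.6498 = 0.0073549 mol/g, so in the 1.244 g combustion sample mol Br = 0.0091495 mol
Divide by the smallest (0.0091495 mol): C 4.500, H 2.000, Br 1.000
Multiplying each by 2 gives whole numbers: C 9.00, H 4.00, Br 2.00

C9H4Br2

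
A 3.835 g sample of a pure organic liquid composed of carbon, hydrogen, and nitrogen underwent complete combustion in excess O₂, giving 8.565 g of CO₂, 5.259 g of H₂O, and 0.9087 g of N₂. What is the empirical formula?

C3H9N

mol C = 8.565 g CO₂ ÷ 44.009 g/mol = 0.19462 mol
mol H = 2 × 5.259 g H₂O ÷ 18.015 g/mol = 0.58385 mol
mol N = 2 × 0.9087 g N₂ ÷ 28.014 g/mol = 0.064875 mol
Divide by the smallest (0.064875 mol): C 3.000, H 9.000, N 1.000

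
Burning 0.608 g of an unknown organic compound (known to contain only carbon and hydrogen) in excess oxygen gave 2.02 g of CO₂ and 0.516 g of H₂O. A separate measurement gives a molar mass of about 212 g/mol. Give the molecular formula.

C16H20

mol C = 2.02 g CO₂ ÷ 44.009 g/mol = 0.04590 mol
mol H = 2 × 0.516 g H₂O ÷ 18.015 g/mol = 0.05729 mol
Divide by the smallest (0.04590 mol): C 1.000, H 1.248
Multiplying each by 4 gives whole numbers: C 4.00, H 4.99
Empirical formula: C4H5
Empirical-formula mass = 53.08 g/mol; 212 ÷ 53.08 ≈ 4, so the molecular formula is C16H20.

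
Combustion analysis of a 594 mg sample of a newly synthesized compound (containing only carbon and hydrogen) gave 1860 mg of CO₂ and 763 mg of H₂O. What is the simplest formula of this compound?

CH2

mol C = 1.86 g CO₂ ÷ 44.009 g/mol = 0.04226 mol
mol H = 2 × 0.763 g H₂O ÷ 18.015 g/mol = 0.08471 mol
Divide by the smallest (0.04226 mol): C 1.000, H 2.004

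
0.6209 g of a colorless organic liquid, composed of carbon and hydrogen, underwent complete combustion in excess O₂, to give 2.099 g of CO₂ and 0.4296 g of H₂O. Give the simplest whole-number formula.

CH

mol C = 2.099 g CO₂ ÷ 44.009 g/mol = 0.047695 mol
mol H = 2 × 0.4296 g H₂O ÷ 18.015 g/mol = 0.047694 mol
Divide by the smallest (0.047694 mol): C 1.000, H 1.000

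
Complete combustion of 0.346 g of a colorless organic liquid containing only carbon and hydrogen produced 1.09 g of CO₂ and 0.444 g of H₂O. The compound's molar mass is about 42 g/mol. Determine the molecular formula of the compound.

C3H6

mol C = 1.09 g CO₂ ÷ 44.009 g/mol = 0.02477 mol
mol H = 2 × 0.444 g H₂O ÷ 18.015 g/mol = 0.04929 mol
Divide by the smallest (0.02477 mol): C 1.000, H 1.990
Empirical formula: CH2
Empirical-formula mass = 14.03 g/mol; 42 ÷ 14.03 ≈ 3, so the molecular formula is C3H6.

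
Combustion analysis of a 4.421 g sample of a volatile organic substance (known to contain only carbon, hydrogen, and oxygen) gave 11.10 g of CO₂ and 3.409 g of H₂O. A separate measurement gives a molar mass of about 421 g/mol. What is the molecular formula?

mol C = 11.10 g CO₂ ÷ 44.009 g/mol = 0.25222 mol
mol H = 2 × 3.409 g H₂O ÷ 18.015 g/mol = 0.37846 mol
mass O = 4.421 − (3.0294 + 0.38149) = 1.0101 g → mol O = 1.0101 ÷ 15.999 = 0.063134 mol
Divide by the smallest (0.063134 mol): C 3.995, H 5.995, O 1.000
Empirical formula: C4H6O
Empirical-formula mass = 70.09 g/mol; 421 ÷ 70.09 ≈ 6, so the molecular formula is C24H36O6.

C24H36O6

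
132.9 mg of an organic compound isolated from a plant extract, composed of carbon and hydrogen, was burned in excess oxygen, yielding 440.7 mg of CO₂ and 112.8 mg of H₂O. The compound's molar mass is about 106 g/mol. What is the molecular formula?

C8H10

mol C = 0.4407 g CO₂ ÷ 44.009 g/mol = 0.010014 mol
mol H = 2 × 0.1128 g H₂O ÷ 18.015 g/mol = 0.012523 mol
Divide by the smallest (0.010014 mol): C 1.000, H 1.251
Multiplying each by 4 gives whole numbers: C 4.00, H 5.00
Empirical formula: C4H5
Empirical-formula mass = 53.08 g/mol; 106 ÷ 53.08 ≈ 2, so the molecular formula is C8H10.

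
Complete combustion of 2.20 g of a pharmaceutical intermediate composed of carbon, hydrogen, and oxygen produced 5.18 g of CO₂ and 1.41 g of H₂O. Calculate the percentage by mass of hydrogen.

7.2%

mol C = 5.18 g CO₂ ÷ 44.009 g/mol = 0.1177 mol
mol H = 2 × 1.41 g H₂O ÷ 18.015 g/mol = 0.1565 mol
mass O = 2.20 − (1.414 + 0.1578) = 0.6285 g → mol O = 0.6285 ÷ 15.999 = 0.03928 mol
mass % H = 0.1578 g ÷ 2.20 g × 100%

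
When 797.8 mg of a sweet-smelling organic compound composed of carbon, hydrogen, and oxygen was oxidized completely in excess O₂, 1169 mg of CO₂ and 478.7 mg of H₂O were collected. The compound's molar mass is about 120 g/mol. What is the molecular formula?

mol C = 1.169 g CO₂ ÷ 44.009 g/mol = 0.026563 mol
mol H = 2 × 0.4787 g H₂O ÷ 18.015 g/mol = 0.053145 mol
mass O = 0.7978 − (0.31905 + 0.053570) = 0.42519 g → mol O = 0.42519 ÷ 15.999 = 0.026576 mol
Divide by the smallest (0.026563 mol): C 1.000, H 2.001, O 1.000
Empirical formula: CH2O
Empirical-formula mass = 30.03 g/mol; 120 ÷ 30.03 ≈ 4, so the molecular formula is C4H8O4.

C4H8O4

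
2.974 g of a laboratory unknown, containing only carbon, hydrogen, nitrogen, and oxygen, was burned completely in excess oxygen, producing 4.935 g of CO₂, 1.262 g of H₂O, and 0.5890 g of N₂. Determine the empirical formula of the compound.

C8H10N3O4

mol C = 4.935 g CO₂ ÷ 44.009 g/mol = 0.11214 mol
mol H = 2 × 1.262 g H₂O ÷ 18.015 g/mol = 0.14011 mol
mol N = 2 × 0.5890 g N₂ ÷ 28.014 g/mol = 0.042050 mol
mass O = 2.974 − (1.3469 + 0.14123 + 0.58900) = 0.89691 g → mol O = 0.89691 ÷ 15.999 = 0.056060 mol
Divide by the smallest (0.042050 mol): C 2.667, H 3.332, N 1.000, O 1.333
Multiplying each by 3 gives whole numbers: C 8.00, H 10.00, N 3.00, O 4.00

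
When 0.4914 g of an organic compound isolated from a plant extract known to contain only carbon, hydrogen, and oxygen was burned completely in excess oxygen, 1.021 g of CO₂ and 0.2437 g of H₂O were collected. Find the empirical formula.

C6H7O3

mol C = 1.021 g CO₂ ÷ 44.009 g/mol = 0.023200 mol
mol H = 2 × 0.2437 g H₂O ÷ 18.015 g/mol = 0.027055 mol
mass O = 0.4914 − (0.27865 + 0.027272) = 0.18548 g → mol O = 0.18548 ÷ 15.999 = 0.011593 mol
Divide by the smallest (0.011593 mol): C 2.001, H 2.334, O 1.000
Multiplying each by 3 gives whole numbers: C 6.00, H 7.00, O 3.00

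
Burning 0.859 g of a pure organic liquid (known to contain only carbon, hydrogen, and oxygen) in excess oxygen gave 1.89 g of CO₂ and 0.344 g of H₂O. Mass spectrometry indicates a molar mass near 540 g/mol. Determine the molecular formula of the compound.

C27H24O12

mol C = 1.89 g CO₂ ÷ 44.009 g/mol = 0.04295 mol
mol H = 2 × 0.344 g H₂O ÷ 18.015 g/mol = 0.03819 mol
mass O = 0.859 − (0.5158 + 0.03850) = 0.3047 g → mol O = 0.3047 ÷ 15.999 = 0.01904 mol
Divide by the smallest (0.01904 mol): C 2.255, H 2.005, O 1.000
Multiplying each by 4 gives whole numbers: C 9.02, H 8.02, O 4.00
Empirical formula: C9H8O4
Empirical-formula mass = 180.16 g/mol; 540 ÷ 180.16 ≈ 3, so the molecular formula is C27H24O12.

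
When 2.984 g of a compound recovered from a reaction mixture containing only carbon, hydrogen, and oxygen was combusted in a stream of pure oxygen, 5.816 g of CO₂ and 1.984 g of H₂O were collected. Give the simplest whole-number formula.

C9H15O5

mol C = 5.816 g CO₂ ÷ 44.009 g/mol = 0.13215 mol
mol H = 2 × 1.984 g H₂O ÷ 18.015 g/mol = 0.22026 mol
mass O = 2.984 − (1.5873 + 0.22202) = 1.1747 g → mol O = 1.1747 ÷ 15.999 = 0.073421 mol
Divide by the smallest (0.073421 mol): C 1.800, H 3.000, O 1.000
Multiplying each by 5 gives whole numbers: C 9.00, H 15.00, O 5.00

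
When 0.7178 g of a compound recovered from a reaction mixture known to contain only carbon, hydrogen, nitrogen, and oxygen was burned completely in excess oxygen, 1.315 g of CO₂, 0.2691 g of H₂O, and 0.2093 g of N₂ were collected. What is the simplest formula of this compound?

C4H4N2O

mol C = 1.315 g CO₂ ÷ 44.009 g/mol = 0.029880 mol
mol H = 2 × 0.2691 g H₂O ÷ 18.015 g/mol = 0.029875 mol
mol N = 2 × 0.2093 g N₂ ÷ 28.014 g/mol = 0.014943 mol
mass O = 0.7178 − (0.35889 + 0.030114 + 0.20930) = 0.11949 g → mol O = 0.11949 ÷ 15.999 = 0.0074689 mol
Divide by the smallest (0.0074689 mol): C 4.001, H 4.000, N 2.001, O 1.000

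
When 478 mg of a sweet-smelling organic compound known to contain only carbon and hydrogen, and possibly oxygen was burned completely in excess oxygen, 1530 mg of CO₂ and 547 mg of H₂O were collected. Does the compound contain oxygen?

no

mol C = 1.53 g CO₂ ÷ 44.009 g/mol = 0.03477 mol
mol H = 2 × 0.547 g H₂O ÷ 18.015 g/mol = 0.06073 mol
C and H together account for 0.4788 g — essentially the entire 0.478 g sample — so the compound contains no oxygen.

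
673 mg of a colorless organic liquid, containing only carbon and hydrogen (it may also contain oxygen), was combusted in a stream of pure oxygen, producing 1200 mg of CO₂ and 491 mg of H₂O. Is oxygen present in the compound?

yes

mol C = 1.20 g CO₂ ÷ 44.009 g/mol = 0.02727 mol
mol H = 2 × 0.491 g H₂O ÷ 18.015 g/mol = 0.05451 mol
C and H account for only 0.3825 g of the 0.673 g sample; the remaining 0.2905 g must be oxygen.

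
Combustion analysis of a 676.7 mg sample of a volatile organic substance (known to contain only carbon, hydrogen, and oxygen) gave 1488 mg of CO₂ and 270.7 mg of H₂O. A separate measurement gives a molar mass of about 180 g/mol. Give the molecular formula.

mol C = 1.488 g CO₂ ÷ 44.009 g/mol = 0.033811 mol
mol H = 2 × 0.2707 g H₂O ÷ 18.015 g/mol = 0.030053 mol
mass O = 0.6767 − (0.40611 + 0.030293) = 0.24030 g → mol O = 0.24030 ÷ 15.999 = 0.015020 mol
Divide by the smallest (0.015020 mol): C 2.251, H 2.001, O 1.000
Multiplying each by 4 gives whole numbers: C 9.00, H 8.00, O 4.00
Empirical formula: C9H8O4
Empirical-formula mass = 180.16 g/mol; 180 ÷ 180.16 ≈ 1, so the molecular formula is C9H8O4.

C9H8O4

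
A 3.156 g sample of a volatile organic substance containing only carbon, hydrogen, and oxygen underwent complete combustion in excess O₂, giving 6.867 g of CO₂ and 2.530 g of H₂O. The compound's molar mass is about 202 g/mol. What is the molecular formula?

C10H18O4

mol C = 6.867 g CO₂ ÷ 44.009 g/mol = 0.15604 mol
mol H = 2 × 2.530 g H₂O ÷ 18.015 g/mol = 0.28088 mol
mass O = 3.156 − (1.8742 + 0.28312) = 0.99872 g → mol O = 0.99872 ÷ 15.999 = 0.062424 mol
Divide by the smallest (0.062424 mol): C 2.500, H 4.499, O 1.000
Multiplying each by 2 gives whole numbers: C 5.00, H 9.00, O 2.00
Empirical formula: C5H9O2
Empirical-formula mass = 101.12 g/mol; 202 ÷ 101.12 ≈ 2, so the molecular formula is C10H18O4.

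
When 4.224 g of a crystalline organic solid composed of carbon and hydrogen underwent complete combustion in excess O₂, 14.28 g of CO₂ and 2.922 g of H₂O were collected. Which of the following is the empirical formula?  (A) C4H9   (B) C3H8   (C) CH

mol C = 14.28 g CO₂ ÷ 44.009 g/mol = 0.32448 mol
mol H = 2 × 2.922 g H₂O ÷ 18.015 g/mol = 0.32440 mol
Divide by the smallest (0.32440 mol): C 1.000, H 1.000

(C) CH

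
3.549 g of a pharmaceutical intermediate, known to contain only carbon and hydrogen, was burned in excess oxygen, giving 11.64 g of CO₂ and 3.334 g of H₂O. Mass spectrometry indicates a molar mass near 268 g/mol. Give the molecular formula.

C20H28

mol C = 11.64 g CO₂ ÷ 44.009 g/mol = 0.26449 mol
mol H = 2 × 3.334 g H₂O ÷ 18.015 g/mol = 0.37014 mol
Divide by the smallest (0.26449 mol): C 1.000, H 1.399
Multiplying each by 5 gives whole numbers: C 5.00, H 7.00
Empirical formula: C5H7
Empirical-formula mass = 67.11 g/mol; 268 ÷ 67.11 ≈ 4, so the molecular formula is C20H28.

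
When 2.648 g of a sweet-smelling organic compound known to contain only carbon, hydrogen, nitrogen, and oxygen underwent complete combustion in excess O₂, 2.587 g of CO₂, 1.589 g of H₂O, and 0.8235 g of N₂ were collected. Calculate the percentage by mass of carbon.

mol C = 2.587 g CO₂ ÷ 44.009 g/mol = 0.058783 mol
mol H = 2 × 1.589 g H₂O ÷ 18.015 g/mol = 0.17641 mol
mol N = 2 × 0.8235 g N₂ ÷ 28.014 g/mol = 0.058792 mol
mass O = 2.648 − (0.70605 + 0.17782 + 0.82350) = 0.94063 g → mol O = 0.94063 ÷ 15.999 = 0.058793 mol
mass % C = 0.70605 g ÷ 2.648 g × 100%

26.66%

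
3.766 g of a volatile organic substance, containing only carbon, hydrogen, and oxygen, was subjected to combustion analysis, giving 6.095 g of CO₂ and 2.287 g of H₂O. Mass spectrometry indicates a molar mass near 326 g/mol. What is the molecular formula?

C12H22O10

mol C = 6.095 g CO₂ ÷ 44.009 g/mol = 0.13849 mol
mol H = 2 × 2.287 g H₂O ÷ 18.015 g/mol = 0.25390 mol
mass O = 3.766 − (1.6635 + 0.25593) = 1.8466 g → mol O = 1.8466 ÷ 15.999 = 0.11542 mol
Divide by the smallest (0.11542 mol): C 1.200, H 2.200, O 1.000
Multiplying each by 5 gives whole numbers: C 6.00, H 11.00, O 5.00
Empirical formula: C6H11O5
Empirical-formula mass = 163.15 g/mol; 326 ÷ 163.15 ≈ 2, so the molecular formula is C12H22O10.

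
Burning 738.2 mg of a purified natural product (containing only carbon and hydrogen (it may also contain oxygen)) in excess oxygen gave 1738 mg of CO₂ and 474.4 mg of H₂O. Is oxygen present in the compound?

mol C = 1.738 g CO₂ ÷ 44.009 g/mol = 0.039492 mol
mol H = 2 × 0.4744 g H₂O ÷ 18.015 g/mol = 0.052667 mol
C and H account for only 0.52743 g of the 0.7382 g sample; the remaining 0.21077 g must be oxygen.

yes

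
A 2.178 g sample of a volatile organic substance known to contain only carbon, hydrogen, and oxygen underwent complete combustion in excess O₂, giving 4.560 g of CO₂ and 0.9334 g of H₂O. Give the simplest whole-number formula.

mol C = 4.560 g CO₂ ÷ 44.009 g/mol = 0.10362 mol
mol H = 2 × 0.9334 g H₂O ÷ 18.015 g/mol = 0.10362 mol
mass O = 2.178 − (1.2445 + 0.10445) = 0.82902 g → mol O = 0.82902 ÷ 15.999 = 0.051817 mol
Divide by the smallest (0.051817 mol): C 2.000, H 2.000, O 1.000

C2H2O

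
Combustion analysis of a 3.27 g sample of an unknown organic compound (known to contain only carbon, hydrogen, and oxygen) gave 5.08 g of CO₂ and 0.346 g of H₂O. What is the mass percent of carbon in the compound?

42.4%

mol C = 5.08 g CO₂ ÷ 44.009 g/mol = 0.1154 mol
mol H = 2 × 0.346 g H₂O ÷ 18.015 g/mol = 0.03841 mol
mass O = 3.27 − (1.386 + 0.03872) = 1.845 g → mol O = 1.845 ÷ 15.999 = 0.1153 mol
mass % C = 1.386 g ÷ 3.27 g × 100%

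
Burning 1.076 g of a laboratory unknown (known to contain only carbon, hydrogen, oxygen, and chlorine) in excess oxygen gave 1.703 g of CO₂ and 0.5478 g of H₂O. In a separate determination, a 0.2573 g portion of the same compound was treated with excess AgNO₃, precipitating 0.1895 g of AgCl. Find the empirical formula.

mol C = 1.703 g CO₂ ÷ 44.009 g/mol = 0.038697 mol
mol H = 2 × 0.5478 g H₂O ÷ 18.015 g/mol = 0.060816 mol
From the AgCl data: mol Cl per gram of compound = (0.1895 ÷ 143.318) ÷ 0.2573 = 0.0051389 mol/g, so in the 1.076 g combustion sample mol Cl = 0.0055294 mol
mass O = 1.076 − (0.46479 + 0.061303 + 0.19602) = 0.35389 g → mol O = 0.35389 ÷ 15.999 = 0.022120 mol
Divide by the smallest (0.0055294 mol): C 6.998, H 10.999, Cl 1.000, O 4.000

C7H11ClO4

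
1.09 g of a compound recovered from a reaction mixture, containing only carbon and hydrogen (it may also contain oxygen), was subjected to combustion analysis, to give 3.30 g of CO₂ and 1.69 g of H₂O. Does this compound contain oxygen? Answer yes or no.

mol C = 3.30 g CO₂ ÷ 44.009 g/mol = 0.07498 mol
mol H = 2 × 1.69 g H₂O ÷ 18.015 g/mol = 0.1876 mol
C and H together account for 1.090 g — essentially the entire 1.09 g sample — so the compound contains no oxygen.

no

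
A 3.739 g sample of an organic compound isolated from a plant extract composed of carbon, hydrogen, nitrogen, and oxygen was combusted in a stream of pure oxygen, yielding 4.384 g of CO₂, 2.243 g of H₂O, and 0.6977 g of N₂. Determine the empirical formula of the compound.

C2H5NO2

mol C = 4.384 g CO₂ ÷ 44.009 g/mol = 0.099616 mol
mol H = 2 × 2.243 g H₂O ÷ 18.015 g/mol = 0.24901 mol
mol N = 2 × 0.6977 g N₂ ÷ 28.014 g/mol = 0.049811 mol
mass O = 3.739 − (1.1965 + 0.25101 + 0.69770) = 1.5938 g → mol O = 1.5938 ÷ 15.999 = 0.099619 mol
Divide by the smallest (0.049811 mol): C 2.000, H 4.999, N 1.000, O 2.000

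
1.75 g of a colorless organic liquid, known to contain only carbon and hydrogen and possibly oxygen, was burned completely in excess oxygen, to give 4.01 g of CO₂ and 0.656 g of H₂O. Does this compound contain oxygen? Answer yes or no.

mol C = 4.01 g CO₂ ÷ 44.009 g/mol = 0.09112 mol
mol H = 2 × 0.656 g H₂O ÷ 18.015 g/mol = 0.07283 mol
C and H account for only 1.168 g of the 1.75 g sample; the remaining 0.5822 g must be oxygen.

yes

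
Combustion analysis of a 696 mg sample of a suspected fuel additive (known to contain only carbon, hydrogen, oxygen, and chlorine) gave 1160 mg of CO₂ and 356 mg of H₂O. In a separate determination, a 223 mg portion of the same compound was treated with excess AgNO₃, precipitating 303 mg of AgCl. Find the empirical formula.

mol C = 1.16 g CO₂ ÷ 44.009 g/mol = 0.02636 mol
mol H = 2 × 0.356 g H₂O ÷ 18.015 g/mol = 0.03952 mol
From the AgCl data: mol Cl per gram of compound = (0.303 ÷ 143.318) ÷ 0.223 = 0.009481 mol/g, so in the 0.696 g combustion sample mol Cl = 0.006599 mol
mass O = 0.696 − (0.3166 + 0.03984 + 0.2339) = 0.1057 g → mol O = 0.1057 ÷ 15.999 = 0.006604 mol
Divide by the smallest (0.006599 mol): C 3.995, H 5.990, Cl 1.000, O 1.001

C4H6ClO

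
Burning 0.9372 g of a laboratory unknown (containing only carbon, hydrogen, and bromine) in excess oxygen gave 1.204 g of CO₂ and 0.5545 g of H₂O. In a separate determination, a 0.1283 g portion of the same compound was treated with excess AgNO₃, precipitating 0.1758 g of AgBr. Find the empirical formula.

mol C = 1.204 g CO₂ ÷ 44.009 g/mol = 0.027358 mol
mol H = 2 × 0.5545 g H₂O ÷ 18.015 g/mol = 0.061560 mol
From the AgBr data: mol Br per gram of compound = (0.1758 ÷ 187.772) ÷ 0.1283 = 0.0072973 mol/g, so in the 0.9372 g combustion sample mol Br = 0.0068390 mol
Divide by the smallest (0.0068390 mol): C 4.000, H 9.001, Br 1.000

C4H9Br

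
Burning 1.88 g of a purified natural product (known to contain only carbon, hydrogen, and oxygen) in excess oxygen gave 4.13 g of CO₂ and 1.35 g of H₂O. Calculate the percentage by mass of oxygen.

32.0%

mol C = 4.13 g CO₂ ÷ 44.009 g/mol = 0.09384 mol
mol H = 2 × 1.35 g H₂O ÷ 18.015 g/mol = 0.1499 mol
mass O = 1.88 − (1.127 + 0.1511) = 0.6018 g → mol O = 0.6018 ÷ 15.999 = 0.03761 mol
mass % O = 0.6018 g ÷ 1.88 g × 100%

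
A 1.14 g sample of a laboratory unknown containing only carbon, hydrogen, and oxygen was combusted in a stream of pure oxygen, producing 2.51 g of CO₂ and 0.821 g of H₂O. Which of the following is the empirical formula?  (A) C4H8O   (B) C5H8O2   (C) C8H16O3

(B) C5H8O2

mol C = 2.51 g CO₂ ÷ 44.009 g/mol = 0.05703 mol
mol H = 2 × 0.821 g H₂O ÷ 18.015 g/mol = 0.09115 mol
mass O = 1.14 − (0.6850 + 0.09188) = 0.3631 g → mol O = 0.3631 ÷ 15.999 = 0.02269 mol
Divide by the smallest (0.02269 mol): C 2.513, H 4.016, O 1.000
Multiplying each by 2 gives whole numbers: C 5.03, H 8.03, O 2.00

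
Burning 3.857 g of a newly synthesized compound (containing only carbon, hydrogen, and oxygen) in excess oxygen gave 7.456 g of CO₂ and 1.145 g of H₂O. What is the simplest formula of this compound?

mol C = 7.456 g CO₂ ÷ 44.009 g/mol = 0.16942 mol
mol H = 2 × 1.145 g H₂O ÷ 18.015 g/mol = 0.12712 mol
mass O = 3.857 − (2.0349 + 0.12813) = 1.6940 g → mol O = 1.6940 ÷ 15.999 = 0.10588 mol
Divide by the smallest (0.10588 mol): C 1.600, H 1.201, O 1.000
Multiplying each by 5 gives whole numbers: C 8.00, H 6.00, O 5.00

C8H6O5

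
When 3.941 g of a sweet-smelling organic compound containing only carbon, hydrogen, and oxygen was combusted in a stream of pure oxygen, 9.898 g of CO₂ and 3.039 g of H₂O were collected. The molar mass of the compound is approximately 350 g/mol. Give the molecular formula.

C20H30O5

mol C = 9.898 g CO₂ ÷ 44.009 g/mol = 0.22491 mol
mol H = 2 × 3.039 g H₂O ÷ 18.015 g/mol = 0.33739 mol
mass O = 3.941 − (2.7014 + 0.34008) = 0.89954 g → mol O = 0.89954 ÷ 15.999 = 0.056225 mol
Divide by the smallest (0.056225 mol): C 4.000, H 6.001, O 1.000
Empirical formula: C4H6O
Empirical-formula mass = 70.09 g/mol; 350 ÷ 70.09 ≈ 5, so the molecular formula is C20H30O5.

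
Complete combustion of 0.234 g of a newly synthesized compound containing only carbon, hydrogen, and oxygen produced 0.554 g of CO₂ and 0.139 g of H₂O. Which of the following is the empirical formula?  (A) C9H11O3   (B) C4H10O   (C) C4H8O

(A) C9H11O3

mol C = 0.554 g CO₂ ÷ 44.009 g/mol = 0.01259 mol
mol H = 2 × 0.139 g H₂O ÷ 18.015 g/mol = 0.01543 mol
mass O = 0.234 − (0.1512 + 0.01556) = 0.06725 g → mol O = 0.06725 ÷ 15.999 = 0.004203 mol
Divide by the smallest (0.004203 mol): C 2.995, H 3.671, O 1.000
Multiplying each by 3 gives whole numbers: C 8.98, H 11.01, O 3.00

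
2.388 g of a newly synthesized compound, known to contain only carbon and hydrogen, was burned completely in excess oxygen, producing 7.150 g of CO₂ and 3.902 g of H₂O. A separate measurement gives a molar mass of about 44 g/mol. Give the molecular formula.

C3H8

mol C = 7.150 g CO₂ ÷ 44.009 g/mol = 0.16247 mol
mol H = 2 × 3.902 g H₂O ÷ 18.015 g/mol = 0.43319 mol
Divide by the smallest (0.16247 mol): C 1.000, H 2.666
Multiplying each by 3 gives whole numbers: C 3.00, H 8.00
Empirical formula: C3H8
Empirical-formula mass = 44.10 g/mol; 44 ÷ 44.10 ≈ 1, so the molecular formula is C3H8.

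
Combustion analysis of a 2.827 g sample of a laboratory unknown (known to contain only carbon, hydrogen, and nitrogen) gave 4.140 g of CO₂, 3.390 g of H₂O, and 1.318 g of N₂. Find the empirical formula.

CH4N

mol C = 4.140 g CO₂ ÷ 44.009 g/mol = 0.094072 mol
mol H = 2 × 3.390 g H₂O ÷ 18.015 g/mol = 0.37635 mol
mol N = 2 × 1.318 g N₂ ÷ 28.014 g/mol = 0.094096 mol
Divide by the smallest (0.094072 mol): C 1.000, H 4.001, N 1.000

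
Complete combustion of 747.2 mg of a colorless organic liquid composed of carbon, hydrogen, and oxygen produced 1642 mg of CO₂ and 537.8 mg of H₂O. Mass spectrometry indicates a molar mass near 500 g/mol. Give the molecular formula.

mol C = 1.642 g CO₂ ÷ 44.009 g/mol = 0.037311 mol
mol H = 2 × 0.5378 g H₂O ÷ 18.015 g/mol = 0.059706 mol
mass O = 0.7472 − (0.44814 + 0.060183) = 0.23888 g → mol O = 0.23888 ÷ 15.999 = 0.014931 mol
Divide by the smallest (0.014931 mol): C 2.499, H 3.999, O 1.000
Multiplying each by 2 gives whole numbers: C 5.00, H 8.00, O 2.00
Empirical formula: C5H8O2
Empirical-formula mass = 100.12 g/mol; 500 ÷ 100.12 ≈ 5, so the molecular formula is C25H40O10.

C25H40O10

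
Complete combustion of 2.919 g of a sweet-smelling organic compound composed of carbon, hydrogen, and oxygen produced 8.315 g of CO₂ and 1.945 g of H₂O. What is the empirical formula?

C7H8O

mol C = 8.315 g CO₂ ÷ 44.009 g/mol = 0.18894 mol
mol H = 2 × 1.945 g H₂O ÷ 18.015 g/mol = 0.21593 mol
mass O = 2.919 − (2.2693 + 0.21766) = 0.43200 g → mol O = 0.43200 ÷ 15.999 = 0.027002 mol
Divide by the smallest (0.027002 mol): C 6.997, H 7.997, O 1.000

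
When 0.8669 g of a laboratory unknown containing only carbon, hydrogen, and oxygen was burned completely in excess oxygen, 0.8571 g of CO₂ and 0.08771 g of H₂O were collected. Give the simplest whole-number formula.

C2HO4

mol C = 0.8571 g CO₂ ÷ 44.009 g/mol = 0.019476 mol
mol H = 2 × 0.08771 g H₂O ÷ 18.015 g/mol = 0.0097374 mol
mass O = 0.8669 − (0.23392 + 0.0098153) = 0.62316 g → mol O = 0.62316 ÷ 15.999 = 0.038950 mol
Divide by the smallest (0.0097374 mol): C 2.000, H 1.000, O 4.000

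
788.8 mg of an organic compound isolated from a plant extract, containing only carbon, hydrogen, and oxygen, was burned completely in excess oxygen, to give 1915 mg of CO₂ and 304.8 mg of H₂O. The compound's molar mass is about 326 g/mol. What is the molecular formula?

mol C = 1.915 g CO₂ ÷ 44.009 g/mol = 0.043514 mol
mol H = 2 × 0.3048 g H₂O ÷ 18.015 g/mol = 0.033838 mol
mass O = 0.7888 − (0.52264 + 0.034109) = 0.23205 g → mol O = 0.23205 ÷ 15.999 = 0.014504 mol
Divide by the smallest (0.014504 mol): C 3.000, H 2.333, O 1.000
Multiplying each by 3 gives whole numbers: C 9.00, H 7.00, O 3.00
Empirical formula: C9H7O3
Empirical-formula mass = 163.15 g/mol; 326 ÷ 163.15 ≈ 2, so the molecular formula is C18H14O6.

C18H14O6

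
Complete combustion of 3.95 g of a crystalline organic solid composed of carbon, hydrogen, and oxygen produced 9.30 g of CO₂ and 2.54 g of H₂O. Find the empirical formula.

C3H4O

mol C = 9.30 g CO₂ ÷ 44.009 g/mol = 0.2113 mol
mol H = 2 × 2.54 g H₂O ÷ 18.015 g/mol = 0.2820 mol
mass O = 3.95 − (2.538 + 0.2842) = 1.128 g → mol O = 1.128 ÷ 15.999 = 0.07048 mol
Divide by the smallest (0.07048 mol): C 2.998, H 4.001, O 1.000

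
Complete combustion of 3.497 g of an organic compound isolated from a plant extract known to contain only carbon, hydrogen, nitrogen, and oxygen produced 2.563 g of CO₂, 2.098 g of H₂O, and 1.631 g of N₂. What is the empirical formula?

CH4N2O

mol C = 2.563 g CO₂ ÷ 44.009 g/mol = 0.058238 mol
mol H = 2 × 2.098 g H₂O ÷ 18.015 g/mol = 0.23292 mol
mol N = 2 × 1.631 g N₂ ÷ 28.014 g/mol = 0.11644 mol
mass O = 3.497 − (0.69950 + 0.23478 + 1.6310) = 0.93172 g → mol O = 0.93172 ÷ 15.999 = 0.058236 mol
Divide by the smallest (0.058236 mol): C 1.000, H 4.000, N 1.999, O 1.000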